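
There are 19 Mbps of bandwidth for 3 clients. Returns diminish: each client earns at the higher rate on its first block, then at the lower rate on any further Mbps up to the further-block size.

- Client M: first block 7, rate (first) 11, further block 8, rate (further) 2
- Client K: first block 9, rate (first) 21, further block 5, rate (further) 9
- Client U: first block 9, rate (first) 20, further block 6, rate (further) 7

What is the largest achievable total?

380

Order all 6 blocks by rate: Client K/tier1 21 > Client U/tier1 20 > Client M/tier1 11 > Client K/tier2 9 > Client U/tier2 7 > Client M/tier2 2.
Client K/tier1 (21): +9 — 10 left.
Client U tier1 at 20: fill all 9 — 1 left.
1 remain; put them into Client M tier1 at 11.
Total = 21×9 + 20×9 + 11×1 = 380.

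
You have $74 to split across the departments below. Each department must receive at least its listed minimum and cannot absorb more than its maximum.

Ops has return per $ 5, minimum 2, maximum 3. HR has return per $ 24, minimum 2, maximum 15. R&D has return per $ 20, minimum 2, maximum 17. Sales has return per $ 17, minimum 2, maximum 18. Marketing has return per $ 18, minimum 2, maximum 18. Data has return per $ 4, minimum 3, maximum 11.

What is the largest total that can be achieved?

Meeting every minimum uses 2+2+2+2+2+3 = 13 $, leaving 61.
Order the departments by return per $: HR 24 > R&D 20 > Marketing 18 > Sales 17 > Ops 5 > Data 4.
HR takes 13 more to reach its cap of 15 → 48 left.
Give R&D 15 more to hit its cap of 17 → 33 left.
Marketing: +16 to 18 (cap) → 17 left.
Sales: +16 to 18 (cap) → 1 left.
Ops: +1 to 3 (cap) → 0 left.
Total = 5×3 + 24×15 + 20×17 + 17×18 + 18×18 + 4×3 = 1357.

1357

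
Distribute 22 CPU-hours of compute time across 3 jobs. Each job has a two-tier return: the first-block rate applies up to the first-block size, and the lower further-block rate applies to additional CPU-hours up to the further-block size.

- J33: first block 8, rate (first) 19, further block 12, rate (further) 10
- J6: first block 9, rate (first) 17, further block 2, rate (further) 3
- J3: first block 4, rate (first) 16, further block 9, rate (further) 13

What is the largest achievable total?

Treat each block as its own option and order by rate: J33/T1 19 > J6/T1 17 > J3/T1 16 > J3/T2 13 > J33/T2 10 > J6/T2 3.
Fill J33 T1 block (8 at 19) → 14 left.
J6/T1 (17): +9 → 5 left.
Fill J3 T1 block (4 at 16) → 1 left.
J3/T2: +1 of 9 at 13; pool empty.
Total = 19×8 + 17×9 + 16×4 + 13×1 = 382.

382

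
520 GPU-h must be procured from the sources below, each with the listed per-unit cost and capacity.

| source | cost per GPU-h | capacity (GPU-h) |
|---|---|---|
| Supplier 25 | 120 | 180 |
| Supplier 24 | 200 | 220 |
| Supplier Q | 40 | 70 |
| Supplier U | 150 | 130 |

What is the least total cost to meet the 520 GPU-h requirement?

71900

Use sources in increasing cost order.
Take 70 from Supplier Q at 40 ; need 450 more.
Supplier 25 at 120: take all 180 GPU-h ; 270 still needed.
Take 130 from Supplier U at 150 ; need 140 more.
Supplier 24 (200): take the remaining 140 ; done.
Cost = 70×40 + 180×120 + 130×150 + 140×200 = 71900.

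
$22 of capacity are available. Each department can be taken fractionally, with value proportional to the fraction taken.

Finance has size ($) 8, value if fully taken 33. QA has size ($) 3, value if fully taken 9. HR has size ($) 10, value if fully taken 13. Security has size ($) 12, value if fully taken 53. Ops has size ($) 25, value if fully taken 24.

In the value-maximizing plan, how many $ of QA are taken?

Best value per unit of size first: Security 53/12≈4.42, Finance 33/8≈4.12, QA 9/3≈3, HR 13/10≈1.3, Ops 24/25≈0.96.
Security: take in full, 12 $ for value 53 ; 10 left.
All 8 $ of Finance fit (value 33) ; 2 remain.
2 $ left: a 2/3 share of QA gives 9×2/3 = 6.

2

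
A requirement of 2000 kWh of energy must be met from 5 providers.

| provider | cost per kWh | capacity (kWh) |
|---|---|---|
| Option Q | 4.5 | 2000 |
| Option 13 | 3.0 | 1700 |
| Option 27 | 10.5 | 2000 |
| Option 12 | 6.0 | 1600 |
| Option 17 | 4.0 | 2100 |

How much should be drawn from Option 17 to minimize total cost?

Use providers in increasing cost order.
Option 13 (3.0): use full 1700 ; 300 kWh to go.
Take 300 from Option 17 at 4.0 to finish.
Option Q, Option 12, Option 27: unused.

300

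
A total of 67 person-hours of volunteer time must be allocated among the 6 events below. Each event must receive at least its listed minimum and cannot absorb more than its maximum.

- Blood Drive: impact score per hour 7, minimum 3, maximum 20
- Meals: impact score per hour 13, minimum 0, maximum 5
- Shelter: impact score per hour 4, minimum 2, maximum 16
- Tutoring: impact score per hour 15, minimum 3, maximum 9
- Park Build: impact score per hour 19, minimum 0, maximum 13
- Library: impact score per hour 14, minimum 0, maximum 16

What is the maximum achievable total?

Meeting every minimum uses 3+0+2+3+0+0 = 8 person-hours, leaving 59.
Rank by impact score per hour: Park Build 19 > Tutoring 15 > Library 14 > Meals 13 > Blood Drive 7 > Shelter 4.
Give Park Build 13 more to hit its cap of 13 → 46 left.
Tutoring: +6 to 9 (cap) → 40 left.
Library: +16 to 16 (cap) → 24 left.
Meals takes 5 more to reach its cap of 5 → 19 left.
Give Blood Drive 17 more to hit its cap of 20 → 2 left.
Only 2 left; Shelter takes them to reach 4.
Total = 7×20 + 13×5 + 4×4 + 15×9 + 19×13 + 14×16 = 827.

827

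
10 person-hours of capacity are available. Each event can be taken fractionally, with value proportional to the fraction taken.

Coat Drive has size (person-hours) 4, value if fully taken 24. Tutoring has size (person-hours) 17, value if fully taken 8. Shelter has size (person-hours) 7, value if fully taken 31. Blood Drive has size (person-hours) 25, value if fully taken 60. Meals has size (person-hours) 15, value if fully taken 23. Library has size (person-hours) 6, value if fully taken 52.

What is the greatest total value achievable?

76

Sort by value density: Library 52/6≈8.67, Coat Drive 24/4≈6, Shelter 31/7≈4.43, Blood Drive 60/25≈2.4, Meals 23/15≈1.53, Tutoring 8/17≈0.471.
All 6 person-hours of Library fit (value 52) ; 4 remain.
Take all of Coat Drive (4 person-hours, value 24) ; 0 person-hours left.
Total value = 76.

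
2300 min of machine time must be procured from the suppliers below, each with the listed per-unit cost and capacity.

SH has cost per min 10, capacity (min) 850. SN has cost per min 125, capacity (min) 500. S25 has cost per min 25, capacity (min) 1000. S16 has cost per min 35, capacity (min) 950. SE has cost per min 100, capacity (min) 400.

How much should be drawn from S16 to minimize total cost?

Cheapest first:
SH (10): use full 850 — 1450 min to go.
S25 at 25: take all 1000 min — 450 still needed.
S16 at 35: take 450 of its 950 — requirement met.
SE, SN: unused.

450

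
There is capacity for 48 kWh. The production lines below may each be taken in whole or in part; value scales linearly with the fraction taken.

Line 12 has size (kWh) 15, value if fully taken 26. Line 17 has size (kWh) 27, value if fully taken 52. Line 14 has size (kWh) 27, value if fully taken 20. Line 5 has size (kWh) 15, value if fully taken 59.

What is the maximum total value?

Best value per unit of size first: Line 5 59/15≈3.93, Line 17 52/27≈1.93, Line 12 26/15≈1.73, Line 14 20/27≈0.741.
All 15 kWh of Line 5 fit (value 59) → 33 remain.
All 27 kWh of Line 17 fit (value 52) → 6 remain.
Only 6 kWh remain; take 6/15 of Line 12 for value 26×6/15 = 10.4.
Total value = 121.4.

121.4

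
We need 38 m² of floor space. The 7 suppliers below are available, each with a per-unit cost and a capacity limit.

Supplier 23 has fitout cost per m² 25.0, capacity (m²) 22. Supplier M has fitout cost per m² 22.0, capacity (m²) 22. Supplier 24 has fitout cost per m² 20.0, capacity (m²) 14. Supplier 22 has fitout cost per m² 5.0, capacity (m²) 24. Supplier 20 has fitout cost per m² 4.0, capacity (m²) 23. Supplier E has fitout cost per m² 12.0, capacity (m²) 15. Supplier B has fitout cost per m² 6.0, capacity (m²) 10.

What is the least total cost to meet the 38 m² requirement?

167

Use suppliers in increasing cost order.
Supplier 20 at 4.0: take all 23 m² ; 15 still needed.
Supplier 22 at 5.0: take 15 of its 24 ; requirement met.
Supplier B, Supplier E, Supplier 24, Supplier M, Supplier 23: unused.
Cost = 23×4.0 + 15×5.0 = 167.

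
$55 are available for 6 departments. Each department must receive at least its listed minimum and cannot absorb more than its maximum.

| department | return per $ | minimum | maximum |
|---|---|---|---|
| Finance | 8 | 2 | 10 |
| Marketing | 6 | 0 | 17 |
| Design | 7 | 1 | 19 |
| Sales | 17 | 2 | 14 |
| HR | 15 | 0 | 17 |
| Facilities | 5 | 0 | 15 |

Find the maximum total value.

671

Meeting every minimum uses 2+0+1+2+0+0 = 5 $, leaving 50.
Highest return per $ first: Sales 17 > HR 15 > Finance 8 > Design 7 > Marketing 6 > Facilities 5.
Sales takes 12 more to reach its cap of 14 — 38 left.
HR takes 17 more to reach its cap of 17 — 21 left.
Give Finance 8 more to hit its cap of 10 — 13 left.
Design: +13 (room for 18) → 14. Pool exhausted.
Total = 8×10 + 7×14 + 17×14 + 15×17 = 671.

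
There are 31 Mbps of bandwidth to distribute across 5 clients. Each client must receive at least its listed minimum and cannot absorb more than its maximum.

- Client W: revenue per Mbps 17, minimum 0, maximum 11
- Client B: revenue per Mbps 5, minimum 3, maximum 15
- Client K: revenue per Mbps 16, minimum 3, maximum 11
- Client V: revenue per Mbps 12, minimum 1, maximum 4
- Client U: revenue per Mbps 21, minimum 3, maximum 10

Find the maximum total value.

520

Meeting every minimum uses 0+3+3+1+3 = 10 Mbps, leaving 21.
Highest revenue per Mbps first: Client U 21 > Client W 17 > Client K 16 > Client V 12 > Client B 5.
Client U takes 7 more to reach its cap of 10 → 14 left.
Client W takes 11 more to reach its cap of 11 → 3 left.
Only 3 left; Client K takes them to reach 6.
Total = 17×11 + 5×3 + 16×6 + 12×1 + 21×10 = 520.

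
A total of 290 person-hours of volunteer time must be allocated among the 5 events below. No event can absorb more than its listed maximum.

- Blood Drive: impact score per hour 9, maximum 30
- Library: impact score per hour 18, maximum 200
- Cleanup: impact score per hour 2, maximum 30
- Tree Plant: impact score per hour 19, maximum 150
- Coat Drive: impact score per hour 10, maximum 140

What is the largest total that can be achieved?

5370

Highest impact score per hour first: Tree Plant 19 > Library 18 > Coat Drive 10 > Blood Drive 9 > Cleanup 2.
Tree Plant takes 150 to reach its cap of 150 → 140 left.
Library: +140 (room for 200) → 140. Pool exhausted.
Total = 18×140 + 19×150 = 5370.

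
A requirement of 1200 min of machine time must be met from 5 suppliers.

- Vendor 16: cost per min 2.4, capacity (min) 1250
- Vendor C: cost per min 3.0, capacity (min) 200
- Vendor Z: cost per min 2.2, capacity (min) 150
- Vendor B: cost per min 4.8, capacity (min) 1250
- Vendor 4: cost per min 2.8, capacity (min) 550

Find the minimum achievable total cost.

2850

Use suppliers in increasing cost order.
Vendor Z at 2.2: take all 150 min ; 1050 still needed.
Vendor 16 (2.4): take the remaining 1050 ; done.
Vendor 4, Vendor C, Vendor B: unused.
Cost = 150×2.2 + 1050×2.4 = 2850.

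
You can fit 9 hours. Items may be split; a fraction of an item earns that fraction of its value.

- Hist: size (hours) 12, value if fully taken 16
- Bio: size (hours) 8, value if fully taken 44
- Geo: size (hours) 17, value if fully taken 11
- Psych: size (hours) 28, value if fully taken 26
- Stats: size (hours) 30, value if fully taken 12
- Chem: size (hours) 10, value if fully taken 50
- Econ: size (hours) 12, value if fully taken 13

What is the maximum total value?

Best value per unit of size first: Bio 44/8≈5.5, Chem 50/10≈5, Hist 16/12≈1.33, Econ 13/12≈1.08, Psych 26/28≈0.929, Geo 11/17≈0.647, Stats 12/30≈0.4.
Take all of Bio (8 hours, value 44) ; 1 hours left.
Only 1 hours remain; take 1/10 of Chem for value 50×1/10 = 5.
Total value = 49.

49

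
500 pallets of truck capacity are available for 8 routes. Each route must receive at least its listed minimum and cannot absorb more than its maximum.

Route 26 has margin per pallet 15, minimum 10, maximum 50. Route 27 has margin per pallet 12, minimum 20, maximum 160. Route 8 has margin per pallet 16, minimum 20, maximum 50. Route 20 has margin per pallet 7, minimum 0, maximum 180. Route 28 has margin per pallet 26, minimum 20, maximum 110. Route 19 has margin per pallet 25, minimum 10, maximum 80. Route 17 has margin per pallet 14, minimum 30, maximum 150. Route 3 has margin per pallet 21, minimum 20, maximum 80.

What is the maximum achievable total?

9870

Meeting every minimum uses 10+20+20+0+20+10+30+20 = 130 pallets, leaving 370.
Highest margin per pallet first: Route 28 26 > Route 19 25 > Route 3 21 > Route 8 16 > Route 26 15 > Route 17 14 > Route 27 12 > Route 20 7.
Give Route 28 90 more to hit its cap of 110 ; 280 left.
Route 19 takes 70 more to reach its cap of 80 ; 210 left.
Give Route 3 60 more to hit its cap of 80 ; 150 left.
Route 8 takes 30 more to reach its cap of 50 ; 120 left.
Route 26 takes 40 more to reach its cap of 50 ; 80 left.
Route 17: +80 (room for 120) → 110. Pool exhausted.
Total = 15×50 + 12×20 + 16×50 + 26×110 + 25×80 + 14×110 + 21×80 = 9870.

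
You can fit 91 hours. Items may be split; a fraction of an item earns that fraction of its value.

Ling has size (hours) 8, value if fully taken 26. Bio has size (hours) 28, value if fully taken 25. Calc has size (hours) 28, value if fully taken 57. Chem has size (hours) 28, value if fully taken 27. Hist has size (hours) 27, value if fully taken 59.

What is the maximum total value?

169

Best value per unit of size first: Ling 26/8≈3.25, Hist 59/27≈2.19, Calc 57/28≈2.04, Chem 27/28≈0.964, Bio 25/28≈0.893.
Ling: take in full, 8 hours for value 26 ; 83 left.
Hist: take in full, 27 hours for value 59 ; 56 left.
Calc: take in full, 28 hours for value 57 ; 28 left.
Take all of Chem (28 hours, value 27) ; 0 hours left.
Total value = 169.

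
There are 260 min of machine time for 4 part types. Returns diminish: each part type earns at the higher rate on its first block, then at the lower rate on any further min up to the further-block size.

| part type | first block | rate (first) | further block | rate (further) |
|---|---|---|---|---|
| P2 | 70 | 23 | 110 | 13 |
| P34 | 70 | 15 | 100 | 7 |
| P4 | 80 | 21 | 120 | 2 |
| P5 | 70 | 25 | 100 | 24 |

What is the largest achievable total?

6180

Rank every tier by rate: P5/T1 25 > P5/T2 24 > P2/T1 23 > P4/T1 21 > P34/T1 15 > P2/T2 13 > P34/T2 7 > P4/T2 2.
P5/T1 (25): +70 — 190 left.
Fill P5 T2 block (100 at 24) — 90 left.
Fill P2 T1 block (70 at 23) — 20 left.
P4/T1: +20 of 80 at 21; pool empty.
Total = 25×70 + 24×100 + 23×70 + 21×20 = 6180.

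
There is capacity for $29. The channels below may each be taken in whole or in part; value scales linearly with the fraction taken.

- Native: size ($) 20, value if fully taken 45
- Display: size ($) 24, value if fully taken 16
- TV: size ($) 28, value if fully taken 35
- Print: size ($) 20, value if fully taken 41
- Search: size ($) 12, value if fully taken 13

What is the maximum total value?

63.45

Sort by value density: Native 45/20≈2.25, Print 41/20≈2.05, TV 35/28≈1.25, Search 13/12≈1.08, Display 16/24≈0.667.
Native: take in full, 20 $ for value 45 → 9 left.
Only 9 $ remain; take 9/20 of Print for value 41×9/20 = 18.45.
Total value = 63.45.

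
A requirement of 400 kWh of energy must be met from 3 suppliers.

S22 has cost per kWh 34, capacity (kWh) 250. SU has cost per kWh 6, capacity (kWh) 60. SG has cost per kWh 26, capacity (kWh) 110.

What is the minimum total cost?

Fill from the cheapest supplier first.
SU at 6: take all 60 kWh — 340 still needed.
SG (26): use full 110 — 230 kWh to go.
Take 230 from S22 at 34 to finish.
Cost = 60×6 + 110×26 + 230×34 = 11040.

11040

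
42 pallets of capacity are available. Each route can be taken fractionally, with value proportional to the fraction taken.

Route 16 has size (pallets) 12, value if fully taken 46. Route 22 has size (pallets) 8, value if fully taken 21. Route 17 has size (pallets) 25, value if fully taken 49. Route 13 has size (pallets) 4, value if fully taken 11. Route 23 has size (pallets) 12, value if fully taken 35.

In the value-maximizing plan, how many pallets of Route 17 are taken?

Sort by value density: Route 16 46/12≈3.83, Route 23 35/12≈2.92, Route 13 11/4≈2.75, Route 22 21/8≈2.62, Route 17 49/25≈1.96.
Route 16: take in full, 12 pallets for value 46 — 30 left.
All 12 pallets of Route 23 fit (value 35) — 18 remain.
Take all of Route 13 (4 pallets, value 11) — 14 pallets left.
All 8 pallets of Route 22 fit (value 21) — 6 remain.
Only 6 pallets remain; take 6/25 of Route 17 for value 49×6/25 = 11.76.

6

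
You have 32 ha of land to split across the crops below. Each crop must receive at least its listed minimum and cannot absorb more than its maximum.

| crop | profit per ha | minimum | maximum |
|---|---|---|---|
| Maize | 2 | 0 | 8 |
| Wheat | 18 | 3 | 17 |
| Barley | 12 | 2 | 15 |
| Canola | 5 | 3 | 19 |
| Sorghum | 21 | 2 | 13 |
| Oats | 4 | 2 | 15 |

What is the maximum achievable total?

Meeting every minimum uses 0+3+2+3+2+2 = 12 ha, leaving 20.
Rank by profit per ha: Sorghum 21 > Wheat 18 > Barley 12 > Canola 5 > Oats 4 > Maize 2.
Sorghum takes 11 more to reach its cap of 13 ; 9 left.
Wheat has room for 14 more but only 9 remain, so it gets 12.
Total = 18×12 + 12×2 + 5×3 + 21×13 + 4×2 = 536.

536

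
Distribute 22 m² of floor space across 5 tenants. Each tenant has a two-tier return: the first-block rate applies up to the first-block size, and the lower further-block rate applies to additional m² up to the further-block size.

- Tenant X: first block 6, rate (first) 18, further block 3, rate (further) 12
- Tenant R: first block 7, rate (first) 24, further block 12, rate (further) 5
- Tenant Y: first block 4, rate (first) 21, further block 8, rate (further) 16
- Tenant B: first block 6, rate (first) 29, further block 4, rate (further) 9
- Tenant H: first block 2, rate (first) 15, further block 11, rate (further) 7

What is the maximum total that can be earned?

516

Order all 10 blocks by rate: Tenant B/first 29 > Tenant R/first 24 > Tenant Y/first 21 > Tenant X/first 18 > Tenant Y/second 16 > Tenant H/first 15 > Tenant X/second 12 > Tenant B/second 9 > Tenant H/second 7 > Tenant R/second 5.
Tenant B/first (29): +6 → 16 left.
Tenant R first at 24: fill all 7 → 9 left.
Tenant Y first at 21: fill all 4 → 5 left.
Tenant X first at 18: only 5 left, fill 5.
Total = 29×6 + 24×7 + 21×4 + 18×5 = 516.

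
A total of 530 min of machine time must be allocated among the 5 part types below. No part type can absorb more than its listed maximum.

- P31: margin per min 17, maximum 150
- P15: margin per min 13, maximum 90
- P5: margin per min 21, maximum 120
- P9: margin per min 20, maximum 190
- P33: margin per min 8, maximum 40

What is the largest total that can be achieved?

Highest margin per min first: P5 21 > P9 20 > P31 17 > P15 13 > P33 8.
Give P5 120 to hit its cap of 120 — 410 left.
Give P9 190 to hit its cap of 190 — 220 left.
Give P31 150 to hit its cap of 150 — 70 left.
P15 has room for 90 but only 70 remain, so it gets 70.
Total = 17×150 + 13×70 + 21×120 + 20×190 = 9780.

9780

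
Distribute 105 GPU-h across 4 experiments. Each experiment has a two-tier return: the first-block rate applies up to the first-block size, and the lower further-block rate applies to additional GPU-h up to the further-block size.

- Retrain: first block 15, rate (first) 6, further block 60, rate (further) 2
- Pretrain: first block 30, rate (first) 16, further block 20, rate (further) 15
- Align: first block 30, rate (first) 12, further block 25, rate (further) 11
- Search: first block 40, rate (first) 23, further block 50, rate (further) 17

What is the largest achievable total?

2010

Order all 8 blocks by rate: Search/first 23 > Search/second 17 > Pretrain/first 16 > Pretrain/second 15 > Align/first 12 > Align/second 11 > Retrain/first 6 > Retrain/second 2.
Fill Search first block (40 at 23) → 65 left.
Search second at 17: fill all 50 → 15 left.
Pretrain/first: +15 of 30 at 16; pool empty.
Total = 23×40 + 17×50 + 16×15 = 2010.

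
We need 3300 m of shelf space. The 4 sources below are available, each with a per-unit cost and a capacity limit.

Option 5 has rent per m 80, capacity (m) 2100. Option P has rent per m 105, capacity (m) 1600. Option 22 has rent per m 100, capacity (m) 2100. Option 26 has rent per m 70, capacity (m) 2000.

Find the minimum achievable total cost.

244000

Cheapest first:
Option 26 at 70: take all 2000 m → 1300 still needed.
Option 5 at 80: take 1300 of its 2100 → requirement met.
Option 22, Option P: unused.
Cost = 2000×70 + 1300×80 = 244000.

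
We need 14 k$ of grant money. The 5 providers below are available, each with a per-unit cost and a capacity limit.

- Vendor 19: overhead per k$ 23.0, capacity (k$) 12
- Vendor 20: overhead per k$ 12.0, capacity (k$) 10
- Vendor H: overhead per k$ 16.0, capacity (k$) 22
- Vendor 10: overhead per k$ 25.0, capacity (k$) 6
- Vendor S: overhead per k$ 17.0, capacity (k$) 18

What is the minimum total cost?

Cheapest first:
Vendor 20 (12.0): use full 10 ; 4 k$ to go.
Take 4 from Vendor H at 16.0 to finish.
Vendor S, Vendor 19, Vendor 10: unused.
Cost = 10×12.0 + 4×16.0 = 184.

184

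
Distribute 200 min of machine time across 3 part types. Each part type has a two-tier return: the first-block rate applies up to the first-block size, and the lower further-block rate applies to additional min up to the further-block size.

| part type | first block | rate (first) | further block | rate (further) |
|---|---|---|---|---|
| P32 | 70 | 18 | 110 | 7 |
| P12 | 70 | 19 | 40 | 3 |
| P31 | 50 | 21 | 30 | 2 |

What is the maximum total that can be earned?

Treat each block as its own option and order by rate: P31/T1 21 > P12/T1 19 > P32/T1 18 > P32/T2 7 > P12/T2 3 > P31/T2 2.
P31 T1 at 21: fill all 50 ; 150 left.
P12/T1 (19): +70 ; 80 left.
P32/T1 (18): +70 ; 10 left.
P32/T2: +10 of 110 at 7; pool empty.
Total = 21×50 + 19×70 + 18×70 + 7×10 = 3710.

3710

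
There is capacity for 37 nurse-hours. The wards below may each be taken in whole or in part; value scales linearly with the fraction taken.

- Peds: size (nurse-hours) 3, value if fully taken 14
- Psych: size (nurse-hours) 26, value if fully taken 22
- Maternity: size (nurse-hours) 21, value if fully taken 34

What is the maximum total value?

Sort by value density: Peds 14/3≈4.67, Maternity 34/21≈1.62, Psych 22/26≈0.846.
Take all of Peds (3 nurse-hours, value 14) → 34 nurse-hours left.
Maternity: take in full, 21 nurse-hours for value 34 → 13 left.
13 nurse-hours left: a 13/26 share of Psych gives 22×13/26 = 11.
Total value = 59.

59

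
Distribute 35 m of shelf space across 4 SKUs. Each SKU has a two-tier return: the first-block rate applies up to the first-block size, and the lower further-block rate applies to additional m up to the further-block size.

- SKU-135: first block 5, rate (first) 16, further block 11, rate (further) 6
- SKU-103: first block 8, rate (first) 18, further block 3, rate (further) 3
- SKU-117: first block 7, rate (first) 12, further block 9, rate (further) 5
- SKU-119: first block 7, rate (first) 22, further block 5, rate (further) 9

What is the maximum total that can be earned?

525

Treat each block as its own option and order by rate: SKU-119/T1 22 > SKU-103/T1 18 > SKU-135/T1 16 > SKU-117/T1 12 > SKU-119/T2 9 > SKU-135/T2 6 > SKU-117/T2 5 > SKU-103/T2 3.
SKU-119 T1 at 22: fill all 7 — 28 left.
SKU-103/T1 (18): +8 — 20 left.
SKU-135/T1 (16): +5 — 15 left.
Fill SKU-117 T1 block (7 at 12) — 8 left.
SKU-119 T2 at 9: fill all 5 — 3 left.
SKU-135 T2 at 6: only 3 left, fill 3.
Total = 22×7 + 18×8 + 16×5 + 12×7 + 9×5 + 6×3 = 525.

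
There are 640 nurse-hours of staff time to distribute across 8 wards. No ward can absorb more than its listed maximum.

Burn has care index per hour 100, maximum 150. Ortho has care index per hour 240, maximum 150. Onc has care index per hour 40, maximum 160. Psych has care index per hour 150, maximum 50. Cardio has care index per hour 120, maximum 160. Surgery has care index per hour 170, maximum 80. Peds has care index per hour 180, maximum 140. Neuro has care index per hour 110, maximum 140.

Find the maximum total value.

Rank by care index per hour: Ortho 240 > Peds 180 > Surgery 170 > Psych 150 > Cardio 120 > Neuro 110 > Burn 100 > Onc 40.
Ortho: +150 to 150 (cap) — 490 left.
Peds: +140 to 140 (cap) — 350 left.
Surgery takes 80 to reach its cap of 80 — 270 left.
Psych: +50 to 50 (cap) — 220 left.
Give Cardio 160 to hit its cap of 160 — 60 left.
Only 60 left; Neuro takes them to reach 60.
Total = 240×150 + 150×50 + 120×160 + 170×80 + 180×140 + 110×60 = 108100.

108100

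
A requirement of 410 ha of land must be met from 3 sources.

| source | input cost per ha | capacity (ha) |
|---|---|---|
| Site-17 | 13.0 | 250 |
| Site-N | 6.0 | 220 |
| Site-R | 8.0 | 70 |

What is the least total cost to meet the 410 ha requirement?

Cheapest first:
Take 220 from Site-N at 6.0 ; need 190 more.
Site-R at 8.0: take all 70 ha ; 120 still needed.
Site-17 (13.0): take the remaining 120 ; done.
Cost = 220×6.0 + 70×8.0 + 120×13.0 = 3440.

3440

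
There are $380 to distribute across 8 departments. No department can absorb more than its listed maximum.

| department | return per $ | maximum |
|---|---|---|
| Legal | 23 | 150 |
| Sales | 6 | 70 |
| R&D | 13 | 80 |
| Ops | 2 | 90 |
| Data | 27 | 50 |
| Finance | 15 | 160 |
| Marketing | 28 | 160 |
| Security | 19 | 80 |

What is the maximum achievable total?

Order the departments by return per $: Marketing 28 > Data 27 > Legal 23 > Security 19 > Finance 15 > R&D 13 > Sales 6 > Ops 2.
Marketing: +160 to 160 (cap) — 220 left.
Data takes 50 to reach its cap of 50 — 170 left.
Legal: +150 to 150 (cap) — 20 left.
Security: +20 (room for 80) → 20. Pool exhausted.
Total = 23×150 + 27×50 + 28×160 + 19×20 = 9660.

9660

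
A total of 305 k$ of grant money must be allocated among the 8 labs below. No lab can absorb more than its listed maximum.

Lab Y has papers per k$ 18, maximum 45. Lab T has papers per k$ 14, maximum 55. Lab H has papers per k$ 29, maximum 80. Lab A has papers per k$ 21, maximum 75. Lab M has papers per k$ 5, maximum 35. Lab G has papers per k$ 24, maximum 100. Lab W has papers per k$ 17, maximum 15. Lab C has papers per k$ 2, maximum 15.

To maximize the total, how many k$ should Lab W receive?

Rank by papers per k$: Lab H 29 > Lab G 24 > Lab A 21 > Lab Y 18 > Lab W 17 > Lab T 14 > Lab M 5 > Lab C 2.
Lab H takes 80 to reach its cap of 80 — 225 left.
Give Lab G 100 to hit its cap of 100 — 125 left.
Lab A takes 75 to reach its cap of 75 — 50 left.
Give Lab Y 45 to hit its cap of 45 — 5 left.
Only 5 left; Lab W takes them to reach 5.

5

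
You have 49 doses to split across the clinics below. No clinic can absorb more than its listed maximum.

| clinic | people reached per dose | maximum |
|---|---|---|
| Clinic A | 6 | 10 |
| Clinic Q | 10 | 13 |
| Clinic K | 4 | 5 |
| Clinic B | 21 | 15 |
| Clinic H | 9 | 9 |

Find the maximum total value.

Order the clinics by people reached per dose: Clinic B 21 > Clinic Q 10 > Clinic H 9 > Clinic A 6 > Clinic K 4.
Clinic B takes 15 to reach its cap of 15 → 34 left.
Clinic Q: +13 to 13 (cap) → 21 left.
Clinic H takes 9 to reach its cap of 9 → 12 left.
Clinic A: +10 to 10 (cap) → 2 left.
Clinic K: +2 (room for 5) → 2. Pool exhausted.
Total = 6×10 + 10×13 + 4×2 + 21×15 + 9×9 = 594.

594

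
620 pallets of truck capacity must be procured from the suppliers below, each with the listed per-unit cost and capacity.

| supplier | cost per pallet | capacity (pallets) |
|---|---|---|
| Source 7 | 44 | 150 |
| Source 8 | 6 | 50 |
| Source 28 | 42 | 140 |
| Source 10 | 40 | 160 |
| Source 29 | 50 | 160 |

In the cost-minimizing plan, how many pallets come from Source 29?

120

Cheapest first:
Take 50 from Source 8 at 6 → need 570 more.
Source 10 at 40: take all 160 pallets → 410 still needed.
Source 28 (42): use full 140 → 270 pallets to go.
Source 7 at 44: take all 150 pallets → 120 still needed.
Take 120 from Source 29 at 50 to finish.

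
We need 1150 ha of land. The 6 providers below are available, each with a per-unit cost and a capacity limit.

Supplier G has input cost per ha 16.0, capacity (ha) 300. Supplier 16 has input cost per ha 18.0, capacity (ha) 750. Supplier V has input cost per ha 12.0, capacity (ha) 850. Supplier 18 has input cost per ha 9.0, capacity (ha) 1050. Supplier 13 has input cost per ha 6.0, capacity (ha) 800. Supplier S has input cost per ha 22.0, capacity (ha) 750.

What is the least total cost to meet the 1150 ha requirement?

7950

Use providers in increasing cost order.
Supplier 13 (6.0): use full 800 — 350 ha to go.
Supplier 18 (9.0): take the remaining 350 — done.
Supplier V, Supplier G, Supplier 16, Supplier S: unused.
Cost = 800×6.0 + 350×9.0 = 7950.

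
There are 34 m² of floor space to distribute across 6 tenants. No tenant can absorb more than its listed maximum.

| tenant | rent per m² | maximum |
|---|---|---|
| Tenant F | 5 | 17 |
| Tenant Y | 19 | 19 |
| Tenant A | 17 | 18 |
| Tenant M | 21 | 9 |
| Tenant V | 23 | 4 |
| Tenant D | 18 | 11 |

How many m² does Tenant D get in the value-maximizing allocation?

Order the tenants by rent per m²: Tenant V 23 > Tenant M 21 > Tenant Y 19 > Tenant D 18 > Tenant A 17 > Tenant F 5.
Tenant V takes 4 to reach its cap of 4 — 30 left.
Give Tenant M 9 to hit its cap of 9 — 21 left.
Tenant Y: +19 to 19 (cap) — 2 left.
Tenant D has room for 11 but only 2 remain, so it gets 2.

2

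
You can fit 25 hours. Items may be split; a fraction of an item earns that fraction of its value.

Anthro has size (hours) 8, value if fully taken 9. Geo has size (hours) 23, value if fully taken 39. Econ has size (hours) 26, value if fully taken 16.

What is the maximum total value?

41.25

Sort by value density: Geo 39/23≈1.7, Anthro 9/8≈1.12, Econ 16/26≈0.615.
Geo: take in full, 23 hours for value 39 — 2 left.
2 hours left: a 2/8 share of Anthro gives 9×2/8 = 2.25.
Total value = 41.25.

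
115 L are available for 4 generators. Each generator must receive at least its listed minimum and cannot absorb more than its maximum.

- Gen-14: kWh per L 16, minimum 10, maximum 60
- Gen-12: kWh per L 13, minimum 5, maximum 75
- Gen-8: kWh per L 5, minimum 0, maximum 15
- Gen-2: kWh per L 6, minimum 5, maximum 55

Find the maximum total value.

Meeting every minimum uses 10+5+0+5 = 20 L, leaving 95.
Highest kWh per L first: Gen-14 16 > Gen-12 13 > Gen-2 6 > Gen-8 5.
Give Gen-14 50 more to hit its cap of 60 ; 45 left.
Only 45 left; Gen-12 takes them to reach 50.
Total = 16×60 + 13×50 + 6×5 = 1640.

1640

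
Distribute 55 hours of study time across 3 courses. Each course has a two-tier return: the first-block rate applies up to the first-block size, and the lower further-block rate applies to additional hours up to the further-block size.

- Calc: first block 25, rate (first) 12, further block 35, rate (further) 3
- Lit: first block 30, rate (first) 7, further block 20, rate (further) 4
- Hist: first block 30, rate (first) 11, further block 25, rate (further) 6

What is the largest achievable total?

630

Order all 6 blocks by rate: Calc/T1 12 > Hist/T1 11 > Lit/T1 7 > Hist/T2 6 > Lit/T2 4 > Calc/T2 3.
Fill Calc T1 block (25 at 12) → 30 left.
Fill Hist T1 block (30 at 11) → 0 left.
Total = 12×25 + 11×30 = 630.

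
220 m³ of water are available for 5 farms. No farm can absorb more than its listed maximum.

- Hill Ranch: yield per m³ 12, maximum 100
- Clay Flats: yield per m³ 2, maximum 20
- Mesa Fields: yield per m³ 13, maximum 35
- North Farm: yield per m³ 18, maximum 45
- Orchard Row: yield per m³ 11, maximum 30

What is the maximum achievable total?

Highest yield per m³ first: North Farm 18 > Mesa Fields 13 > Hill Ranch 12 > Orchard Row 11 > Clay Flats 2.
Give North Farm 45 to hit its cap of 45 — 175 left.
Mesa Fields: +35 to 35 (cap) — 140 left.
Give Hill Ranch 100 to hit its cap of 100 — 40 left.
Orchard Row: +30 to 30 (cap) — 10 left.
Clay Flats has room for 20 but only 10 remain, so it gets 10.
Total = 12×100 + 2×10 + 13×35 + 18×45 + 11×30 = 2815.

2815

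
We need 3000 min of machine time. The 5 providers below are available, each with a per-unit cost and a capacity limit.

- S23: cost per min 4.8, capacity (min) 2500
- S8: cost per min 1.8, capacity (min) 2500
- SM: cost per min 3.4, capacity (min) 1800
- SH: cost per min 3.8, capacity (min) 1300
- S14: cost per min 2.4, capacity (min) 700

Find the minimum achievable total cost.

Cheapest first:
S8 (1.8): use full 2500 — 500 min to go.
S14 at 2.4: take 500 of its 700 — requirement met.
SM, SH, S23: unused.
Cost = 2500×1.8 + 500×2.4 = 5700.

5700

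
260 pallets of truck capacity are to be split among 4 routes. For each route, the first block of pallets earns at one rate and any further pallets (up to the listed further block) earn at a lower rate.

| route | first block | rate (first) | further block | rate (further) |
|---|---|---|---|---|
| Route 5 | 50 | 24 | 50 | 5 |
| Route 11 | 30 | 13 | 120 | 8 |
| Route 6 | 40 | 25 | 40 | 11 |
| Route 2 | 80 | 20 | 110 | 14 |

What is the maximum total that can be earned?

5060

Order all 8 blocks by rate: Route 6/tier1 25 > Route 5/tier1 24 > Route 2/tier1 20 > Route 2/tier2 14 > Route 11/tier1 13 > Route 6/tier2 11 > Route 11/tier2 8 > Route 5/tier2 5.
Fill Route 6 tier1 block (40 at 25) → 220 left.
Route 5 tier1 at 24: fill all 50 → 170 left.
Fill Route 2 tier1 block (80 at 20) → 90 left.
90 remain; put them into Route 2 tier2 at 14.
Total = 25×40 + 24×50 + 20×80 + 14×90 = 5060.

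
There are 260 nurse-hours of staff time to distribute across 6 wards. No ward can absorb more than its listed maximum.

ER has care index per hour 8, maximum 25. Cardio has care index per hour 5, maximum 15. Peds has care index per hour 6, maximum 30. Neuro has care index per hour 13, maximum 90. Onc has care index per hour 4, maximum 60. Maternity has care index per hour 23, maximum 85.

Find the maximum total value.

Order the wards by care index per hour: Maternity 23 > Neuro 13 > ER 8 > Peds 6 > Cardio 5 > Onc 4.
Give Maternity 85 to hit its cap of 85 → 175 left.
Give Neuro 90 to hit its cap of 90 → 85 left.
Give ER 25 to hit its cap of 25 → 60 left.
Peds: +30 to 30 (cap) → 30 left.
Cardio takes 15 to reach its cap of 15 → 15 left.
Only 15 left; Onc takes them to reach 15.
Total = 8×25 + 5×15 + 6×30 + 13×90 + 4×15 + 23×85 = 3640.

3640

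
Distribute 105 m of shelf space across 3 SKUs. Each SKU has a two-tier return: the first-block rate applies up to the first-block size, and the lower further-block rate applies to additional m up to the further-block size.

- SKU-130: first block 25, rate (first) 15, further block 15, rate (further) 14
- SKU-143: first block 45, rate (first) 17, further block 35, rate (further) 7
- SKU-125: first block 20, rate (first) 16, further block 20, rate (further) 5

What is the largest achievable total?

1670

Rank every tier by rate: SKU-143/T1 17 > SKU-125/T1 16 > SKU-130/T1 15 > SKU-130/T2 14 > SKU-143/T2 7 > SKU-125/T2 5.
Fill SKU-143 T1 block (45 at 17) ; 60 left.
SKU-125 T1 at 16: fill all 20 ; 40 left.
SKU-130 T1 at 15: fill all 25 ; 15 left.
Fill SKU-130 T2 block (15 at 14) ; 0 left.
Total = 17×45 + 16×20 + 15×25 + 14×15 = 1670.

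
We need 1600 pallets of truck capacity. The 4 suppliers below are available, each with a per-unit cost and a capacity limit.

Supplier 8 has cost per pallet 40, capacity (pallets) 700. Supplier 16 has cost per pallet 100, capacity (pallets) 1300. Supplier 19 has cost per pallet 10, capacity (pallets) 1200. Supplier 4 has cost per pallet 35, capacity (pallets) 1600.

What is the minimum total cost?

26000

Use suppliers in increasing cost order.
Supplier 19 at 10: take all 1200 pallets — 400 still needed.
Supplier 4 at 35: take 400 of its 1600 — requirement met.
Supplier 8, Supplier 16: unused.
Cost = 1200×10 + 400×35 = 26000.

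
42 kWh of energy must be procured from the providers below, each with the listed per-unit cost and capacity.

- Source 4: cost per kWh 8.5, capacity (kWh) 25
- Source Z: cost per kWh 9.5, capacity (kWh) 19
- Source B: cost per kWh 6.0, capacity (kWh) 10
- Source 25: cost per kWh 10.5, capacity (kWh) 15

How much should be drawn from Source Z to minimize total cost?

Use providers in increasing cost order.
Take 10 from Source B at 6.0 — need 32 more.
Take 25 from Source 4 at 8.5 — need 7 more.
Take 7 from Source Z at 9.5 to finish.
Source 25: unused.

7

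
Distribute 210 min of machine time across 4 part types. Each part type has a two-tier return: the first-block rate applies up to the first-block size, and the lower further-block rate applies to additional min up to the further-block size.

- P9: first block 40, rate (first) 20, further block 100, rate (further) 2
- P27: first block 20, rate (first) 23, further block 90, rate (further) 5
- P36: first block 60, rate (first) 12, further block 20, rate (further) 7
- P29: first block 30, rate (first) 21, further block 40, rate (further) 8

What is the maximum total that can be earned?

3070

Treat each block as its own option and order by rate: P27/T1 23 > P29/T1 21 > P9/T1 20 > P36/T1 12 > P29/T2 8 > P36/T2 7 > P27/T2 5 > P9/T2 2.
P27/T1 (23): +20 — 190 left.
P29 T1 at 21: fill all 30 — 160 left.
P9 T1 at 20: fill all 40 — 120 left.
P36/T1 (12): +60 — 60 left.
Fill P29 T2 block (40 at 8) — 20 left.
P36 T2 at 7: fill all 20 — 0 left.
Total = 23×20 + 21×30 + 20×40 + 12×60 + 8×40 + 7×20 = 3070.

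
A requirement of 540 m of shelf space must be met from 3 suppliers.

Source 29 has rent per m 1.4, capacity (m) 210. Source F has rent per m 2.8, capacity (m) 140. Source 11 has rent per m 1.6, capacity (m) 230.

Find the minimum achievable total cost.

942

Use suppliers in increasing cost order.
Take 210 from Source 29 at 1.4 → need 330 more.
Source 11 at 1.6: take all 230 m → 100 still needed.
Source F (2.8): take the remaining 100 → done.
Cost = 210×1.4 + 230×1.6 + 100×2.8 = 942.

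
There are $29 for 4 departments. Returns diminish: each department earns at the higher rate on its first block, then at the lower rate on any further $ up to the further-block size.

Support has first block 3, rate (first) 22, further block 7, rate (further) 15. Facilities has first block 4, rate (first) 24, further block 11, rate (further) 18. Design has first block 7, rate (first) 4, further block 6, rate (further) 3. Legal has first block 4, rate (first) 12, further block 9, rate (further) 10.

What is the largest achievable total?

Treat each block as its own option and order by rate: Facilities/first 24 > Support/first 22 > Facilities/second 18 > Support/second 15 > Legal/first 12 > Legal/second 10 > Design/first 4 > Design/second 3.
Facilities first at 24: fill all 4 — 25 left.
Support/first (22): +3 — 22 left.
Facilities/second (18): +11 — 11 left.
Support second at 15: fill all 7 — 4 left.
Fill Legal first block (4 at 12) — 0 left.
Total = 24×4 + 22×3 + 18×11 + 15×7 + 12×4 = 513.

513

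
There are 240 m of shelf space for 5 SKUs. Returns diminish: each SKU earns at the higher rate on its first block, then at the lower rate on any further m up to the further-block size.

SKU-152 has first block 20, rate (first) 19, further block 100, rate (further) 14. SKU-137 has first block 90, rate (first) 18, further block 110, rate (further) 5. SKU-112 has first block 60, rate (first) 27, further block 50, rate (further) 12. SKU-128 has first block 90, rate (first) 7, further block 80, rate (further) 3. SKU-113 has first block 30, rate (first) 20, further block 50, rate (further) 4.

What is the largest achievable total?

4780

Rank every tier by rate: SKU-112/T1 27 > SKU-113/T1 20 > SKU-152/T1 19 > SKU-137/T1 18 > SKU-152/T2 14 > SKU-112/T2 12 > SKU-128/T1 7 > SKU-137/T2 5 > SKU-113/T2 4 > SKU-128/T2 3.
SKU-112 T1 at 27: fill all 60 ; 180 left.
Fill SKU-113 T1 block (30 at 20) ; 150 left.
SKU-152 T1 at 19: fill all 20 ; 130 left.
SKU-137 T1 at 18: fill all 90 ; 40 left.
SKU-152 T2 at 14: only 40 left, fill 40.
Total = 27×60 + 20×30 + 19×20 + 18×90 + 14×40 = 4780.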